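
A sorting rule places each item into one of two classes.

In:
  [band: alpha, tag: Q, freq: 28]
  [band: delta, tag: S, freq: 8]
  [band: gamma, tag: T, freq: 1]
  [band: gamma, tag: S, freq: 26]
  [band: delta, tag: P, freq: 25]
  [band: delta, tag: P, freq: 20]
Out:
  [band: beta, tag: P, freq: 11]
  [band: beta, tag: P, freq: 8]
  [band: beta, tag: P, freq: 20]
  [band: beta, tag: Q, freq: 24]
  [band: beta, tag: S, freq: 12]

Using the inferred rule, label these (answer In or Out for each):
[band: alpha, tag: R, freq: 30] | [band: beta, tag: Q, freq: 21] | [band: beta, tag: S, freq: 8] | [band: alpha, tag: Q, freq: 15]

In, Out, Out, In

One predicate separates the groups cleanly: band is not beta.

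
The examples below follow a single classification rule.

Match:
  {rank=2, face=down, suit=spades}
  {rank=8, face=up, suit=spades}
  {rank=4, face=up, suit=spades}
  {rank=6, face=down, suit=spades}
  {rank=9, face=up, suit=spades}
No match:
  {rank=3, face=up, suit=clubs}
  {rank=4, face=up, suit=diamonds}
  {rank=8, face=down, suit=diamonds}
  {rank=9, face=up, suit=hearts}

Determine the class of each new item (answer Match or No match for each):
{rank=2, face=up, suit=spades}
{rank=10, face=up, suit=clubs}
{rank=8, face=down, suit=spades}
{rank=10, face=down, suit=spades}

Match, No match, Match, Match

The pattern is that an item is 'Match' exactly when: suit is spades.
Match: {rank=2, face=up, suit=spades}, since suit is spades. No match: {rank=10, face=up, suit=clubs}, since suit is clubs. Match: {rank=8, face=down, suit=spades}, since suit is spades. Match: {rank=10, face=down, suit=spades}, since suit is spades.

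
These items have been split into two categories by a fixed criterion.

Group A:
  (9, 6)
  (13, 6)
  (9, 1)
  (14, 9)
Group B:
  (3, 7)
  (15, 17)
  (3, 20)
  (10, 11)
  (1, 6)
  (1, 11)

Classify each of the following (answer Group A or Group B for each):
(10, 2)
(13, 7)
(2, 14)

Group A, Group A, Group B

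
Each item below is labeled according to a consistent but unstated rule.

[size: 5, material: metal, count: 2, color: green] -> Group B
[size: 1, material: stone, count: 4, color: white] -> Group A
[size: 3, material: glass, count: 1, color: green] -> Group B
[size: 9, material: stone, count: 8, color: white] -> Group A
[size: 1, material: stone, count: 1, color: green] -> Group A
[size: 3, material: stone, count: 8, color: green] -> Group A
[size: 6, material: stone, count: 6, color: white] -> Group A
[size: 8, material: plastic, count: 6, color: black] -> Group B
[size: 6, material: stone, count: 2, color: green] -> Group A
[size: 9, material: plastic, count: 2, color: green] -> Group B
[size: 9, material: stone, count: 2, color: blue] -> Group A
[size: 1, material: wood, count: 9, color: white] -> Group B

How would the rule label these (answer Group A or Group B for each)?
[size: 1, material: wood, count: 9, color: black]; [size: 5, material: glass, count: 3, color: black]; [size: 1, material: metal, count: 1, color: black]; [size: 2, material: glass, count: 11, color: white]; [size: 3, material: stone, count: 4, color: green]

Group B, Group B, Group B, Group B, Group A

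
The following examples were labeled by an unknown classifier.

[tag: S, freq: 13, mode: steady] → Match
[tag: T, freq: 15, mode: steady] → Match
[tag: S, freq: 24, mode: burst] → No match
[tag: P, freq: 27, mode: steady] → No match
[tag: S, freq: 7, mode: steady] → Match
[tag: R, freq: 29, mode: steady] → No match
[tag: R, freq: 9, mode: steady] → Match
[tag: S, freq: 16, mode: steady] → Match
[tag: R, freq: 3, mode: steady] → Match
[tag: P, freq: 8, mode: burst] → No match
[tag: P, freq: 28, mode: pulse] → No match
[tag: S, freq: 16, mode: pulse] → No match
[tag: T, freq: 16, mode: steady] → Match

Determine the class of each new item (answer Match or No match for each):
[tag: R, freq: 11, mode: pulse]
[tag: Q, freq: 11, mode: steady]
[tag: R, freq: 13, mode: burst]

The simplest hypothesis consistent with all the labels is: mode is steady AND freq ≤ 16.

No match, Match, No match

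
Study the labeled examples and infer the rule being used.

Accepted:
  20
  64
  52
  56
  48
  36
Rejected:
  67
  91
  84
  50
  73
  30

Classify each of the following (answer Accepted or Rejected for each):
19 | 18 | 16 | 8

All 'Accepted' examples share one property — multiple of 4 AND at most 64 — and every 'Rejected' example lacks it.
Rejected: 19, since 19 = 4·4 + 3, 19 ≤ 64.
Rejected: 18, since 18 = 4·4 + 2, 18 ≤ 64.
Accepted: 16, since 16 = 4·4, 16 ≤ 64.
Accepted: 8, since 8 = 4·2, 8 ≤ 64.

Rejected, Rejected, Accepted, Accepted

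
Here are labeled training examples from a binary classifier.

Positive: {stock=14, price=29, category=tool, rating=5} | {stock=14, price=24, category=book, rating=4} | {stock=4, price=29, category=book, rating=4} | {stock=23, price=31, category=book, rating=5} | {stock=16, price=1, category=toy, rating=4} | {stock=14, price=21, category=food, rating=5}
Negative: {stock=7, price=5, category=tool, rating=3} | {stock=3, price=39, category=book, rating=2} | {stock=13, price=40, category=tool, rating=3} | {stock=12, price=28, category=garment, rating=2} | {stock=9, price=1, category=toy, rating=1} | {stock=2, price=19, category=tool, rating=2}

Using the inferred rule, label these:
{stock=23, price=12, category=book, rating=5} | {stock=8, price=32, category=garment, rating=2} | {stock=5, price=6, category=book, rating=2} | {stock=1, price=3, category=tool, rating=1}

Positive, Negative, Negative, Negative

The distinguishing property — rating ≥ 4 — holds for all the 'Positive' cases and none of the 'Negative' cases.
{stock=23, price=12, category=book, rating=5} — rating = 5, hence Positive. {stock=8, price=32, category=garment, rating=2} — rating = 2, hence Negative. {stock=5, price=6, category=book, rating=2} — rating = 2, hence Negative. {stock=1, price=3, category=tool, rating=1} — rating = 1, hence Negative.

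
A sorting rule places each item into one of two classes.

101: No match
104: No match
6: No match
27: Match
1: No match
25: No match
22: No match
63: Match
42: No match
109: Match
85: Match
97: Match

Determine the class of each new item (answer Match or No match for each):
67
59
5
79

One predicate separates the groups cleanly: digit sum ≥ 8.
67: Match (digit sum 6+7 = 13).
59: Match (digit sum 5+9 = 14).
5: No match (digit sum 5).
79: Match (digit sum 7+9 = 16).

Match, Match, No match, Match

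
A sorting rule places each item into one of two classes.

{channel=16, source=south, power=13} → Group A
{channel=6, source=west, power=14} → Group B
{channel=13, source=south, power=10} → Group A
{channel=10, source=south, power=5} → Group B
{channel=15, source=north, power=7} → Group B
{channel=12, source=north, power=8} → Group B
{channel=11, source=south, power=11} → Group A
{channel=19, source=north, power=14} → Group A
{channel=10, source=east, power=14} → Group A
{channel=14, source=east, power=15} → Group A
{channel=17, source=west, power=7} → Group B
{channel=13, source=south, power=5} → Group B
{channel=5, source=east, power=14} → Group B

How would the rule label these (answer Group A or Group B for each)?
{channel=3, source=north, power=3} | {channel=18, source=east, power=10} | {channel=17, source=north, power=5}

The classifier is using: power ≥ 10 AND channel ≥ 10.
Group B: {channel=3, source=north, power=3}, since power = 3, channel = 3. Group A: {channel=18, source=east, power=10}, since power = 10, channel = 18. Group B: {channel=17, source=north, power=5}, since power = 5, channel = 17.

Group B, Group A, Group B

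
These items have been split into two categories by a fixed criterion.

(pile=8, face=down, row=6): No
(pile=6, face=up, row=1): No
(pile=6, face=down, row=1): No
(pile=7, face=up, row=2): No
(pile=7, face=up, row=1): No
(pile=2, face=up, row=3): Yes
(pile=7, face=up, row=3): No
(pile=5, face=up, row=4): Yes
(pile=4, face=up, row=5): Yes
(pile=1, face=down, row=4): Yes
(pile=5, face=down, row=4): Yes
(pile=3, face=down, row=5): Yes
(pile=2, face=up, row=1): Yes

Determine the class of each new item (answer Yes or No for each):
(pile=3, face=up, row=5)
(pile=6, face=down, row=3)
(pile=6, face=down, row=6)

Yes, No, No

The simplest hypothesis consistent with all the labels is: pile ≤ 5.
(pile=3, face=up, row=5) → pile = 3 → Yes. (pile=6, face=down, row=3) → pile = 6 → No. (pile=6, face=down, row=6) → pile = 6 → No.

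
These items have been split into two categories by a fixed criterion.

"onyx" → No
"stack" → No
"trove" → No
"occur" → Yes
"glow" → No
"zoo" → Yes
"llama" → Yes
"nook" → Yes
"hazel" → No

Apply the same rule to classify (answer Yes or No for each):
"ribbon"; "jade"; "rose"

Yes, No, No

The classifier is using: has a double letter.
"ribbon": 'bb' doubled — passes, so Yes. "jade": no doubled letter — does not fit, so No. "rose": no doubled letter — does not fit, so No.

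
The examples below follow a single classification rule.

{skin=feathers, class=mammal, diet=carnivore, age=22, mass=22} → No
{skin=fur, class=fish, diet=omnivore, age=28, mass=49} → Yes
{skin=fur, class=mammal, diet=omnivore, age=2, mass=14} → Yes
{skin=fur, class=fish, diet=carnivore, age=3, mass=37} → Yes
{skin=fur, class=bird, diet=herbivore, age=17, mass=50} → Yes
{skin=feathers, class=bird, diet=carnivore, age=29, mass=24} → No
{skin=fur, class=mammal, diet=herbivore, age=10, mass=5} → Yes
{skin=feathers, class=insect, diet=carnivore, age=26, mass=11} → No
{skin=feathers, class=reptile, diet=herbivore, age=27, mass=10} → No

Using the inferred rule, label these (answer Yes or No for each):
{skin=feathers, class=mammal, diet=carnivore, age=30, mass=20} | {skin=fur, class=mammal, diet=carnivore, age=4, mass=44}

One predicate separates the groups cleanly: skin is fur.

No, Yes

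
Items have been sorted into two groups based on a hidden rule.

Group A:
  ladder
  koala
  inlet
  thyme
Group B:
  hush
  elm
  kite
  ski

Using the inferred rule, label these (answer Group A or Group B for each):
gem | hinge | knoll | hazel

Group B, Group A, Group A, Group A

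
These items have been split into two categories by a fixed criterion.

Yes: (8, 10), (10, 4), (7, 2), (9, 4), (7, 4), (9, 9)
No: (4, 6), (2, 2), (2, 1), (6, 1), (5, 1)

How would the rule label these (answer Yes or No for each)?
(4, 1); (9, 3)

No, Yes

The distinguishing property — first ≥ 7 — holds for all the 'Yes' cases and none of the 'No' cases.
(4, 1) — first 4, hence No. (9, 3) — first 9, hence Yes.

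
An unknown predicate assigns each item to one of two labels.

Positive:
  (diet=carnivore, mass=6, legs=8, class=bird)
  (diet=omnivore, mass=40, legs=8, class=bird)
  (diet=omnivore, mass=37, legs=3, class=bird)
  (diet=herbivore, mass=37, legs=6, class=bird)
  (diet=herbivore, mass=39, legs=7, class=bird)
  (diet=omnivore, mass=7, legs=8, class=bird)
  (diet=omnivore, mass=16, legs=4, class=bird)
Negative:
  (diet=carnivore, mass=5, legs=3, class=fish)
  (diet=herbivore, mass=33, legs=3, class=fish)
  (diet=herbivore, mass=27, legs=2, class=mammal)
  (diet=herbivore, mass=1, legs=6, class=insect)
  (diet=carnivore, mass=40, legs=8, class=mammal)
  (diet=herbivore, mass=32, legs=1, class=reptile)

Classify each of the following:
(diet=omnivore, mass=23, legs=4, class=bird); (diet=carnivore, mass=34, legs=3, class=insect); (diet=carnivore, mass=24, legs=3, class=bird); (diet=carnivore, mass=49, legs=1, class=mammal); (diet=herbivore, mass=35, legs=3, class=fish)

Positive, Negative, Positive, Negative, Negative

The simplest hypothesis consistent with all the labels is: class is bird.
(diet=omnivore, mass=23, legs=4, class=bird): Positive (class is bird). (diet=carnivore, mass=34, legs=3, class=insect): Negative (class is insect). (diet=carnivore, mass=24, legs=3, class=bird): Positive (class is bird). (diet=carnivore, mass=49, legs=1, class=mammal): Negative (class is mammal). (diet=herbivore, mass=35, legs=3, class=fish): Negative (class is fish).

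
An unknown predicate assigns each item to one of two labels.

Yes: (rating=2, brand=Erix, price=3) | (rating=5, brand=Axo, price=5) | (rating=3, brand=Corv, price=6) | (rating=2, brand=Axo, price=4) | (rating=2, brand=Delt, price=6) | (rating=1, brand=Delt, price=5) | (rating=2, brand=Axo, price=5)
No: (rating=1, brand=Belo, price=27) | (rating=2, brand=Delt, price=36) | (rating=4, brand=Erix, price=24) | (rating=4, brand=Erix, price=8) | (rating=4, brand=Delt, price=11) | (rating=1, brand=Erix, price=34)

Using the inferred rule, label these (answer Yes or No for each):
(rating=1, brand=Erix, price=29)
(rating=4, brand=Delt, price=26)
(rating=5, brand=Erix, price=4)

No, No, Yes

Every 'Yes' example satisfies: price ≤ 6. None of the 'No' examples do.
(rating=1, brand=Erix, price=29): No (price = 29). (rating=4, brand=Delt, price=26): No (price = 26). (rating=5, brand=Erix, price=4): Yes (price = 4).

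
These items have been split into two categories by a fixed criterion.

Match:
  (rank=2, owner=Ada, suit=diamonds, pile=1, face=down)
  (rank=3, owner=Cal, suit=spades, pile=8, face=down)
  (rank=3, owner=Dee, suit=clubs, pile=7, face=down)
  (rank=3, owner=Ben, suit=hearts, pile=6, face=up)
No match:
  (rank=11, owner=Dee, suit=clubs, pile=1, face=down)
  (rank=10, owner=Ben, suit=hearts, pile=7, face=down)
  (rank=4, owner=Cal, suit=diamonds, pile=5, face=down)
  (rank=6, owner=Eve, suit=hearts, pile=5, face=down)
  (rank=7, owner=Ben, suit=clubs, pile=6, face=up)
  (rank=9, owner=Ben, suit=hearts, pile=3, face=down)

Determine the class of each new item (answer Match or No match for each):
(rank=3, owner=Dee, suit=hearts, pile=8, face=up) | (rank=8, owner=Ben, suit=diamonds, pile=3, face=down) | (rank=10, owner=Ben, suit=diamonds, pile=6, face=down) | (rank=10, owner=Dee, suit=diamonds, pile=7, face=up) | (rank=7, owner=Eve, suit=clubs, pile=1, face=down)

'Match' ⟺ rank ≤ 3.

Match, No match, No match, No match, No match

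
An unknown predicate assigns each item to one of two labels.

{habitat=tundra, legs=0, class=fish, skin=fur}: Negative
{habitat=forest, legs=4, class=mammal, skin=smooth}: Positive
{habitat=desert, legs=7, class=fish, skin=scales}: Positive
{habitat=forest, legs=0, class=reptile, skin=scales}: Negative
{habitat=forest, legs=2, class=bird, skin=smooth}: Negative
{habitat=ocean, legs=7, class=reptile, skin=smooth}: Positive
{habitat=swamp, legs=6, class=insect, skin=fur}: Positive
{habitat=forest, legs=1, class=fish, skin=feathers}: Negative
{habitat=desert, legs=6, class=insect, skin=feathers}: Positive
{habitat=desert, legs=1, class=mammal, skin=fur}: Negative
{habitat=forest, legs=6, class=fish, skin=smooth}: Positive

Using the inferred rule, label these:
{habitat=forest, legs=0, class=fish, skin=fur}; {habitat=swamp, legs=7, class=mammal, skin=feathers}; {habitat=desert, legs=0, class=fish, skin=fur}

Negative, Positive, Negative

A rule that fits every label: legs ≥ 4 — true of each 'Positive' example, false of each 'Negative' one.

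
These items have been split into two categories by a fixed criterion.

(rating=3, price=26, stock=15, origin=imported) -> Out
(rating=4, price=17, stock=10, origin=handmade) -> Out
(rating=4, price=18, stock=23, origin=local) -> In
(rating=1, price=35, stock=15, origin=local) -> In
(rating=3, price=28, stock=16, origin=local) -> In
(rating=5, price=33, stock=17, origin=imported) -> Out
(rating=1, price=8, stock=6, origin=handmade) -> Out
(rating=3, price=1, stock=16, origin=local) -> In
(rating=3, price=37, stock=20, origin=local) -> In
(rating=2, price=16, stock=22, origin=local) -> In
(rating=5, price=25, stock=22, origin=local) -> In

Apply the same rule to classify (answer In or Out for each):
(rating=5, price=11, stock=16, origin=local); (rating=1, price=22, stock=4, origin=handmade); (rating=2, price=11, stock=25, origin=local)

The pattern is that an item is 'In' exactly when: origin is local.
(rating=5, price=11, stock=16, origin=local): In (origin is local). (rating=1, price=22, stock=4, origin=handmade): Out (origin is handmade). (rating=2, price=11, stock=25, origin=local): In (origin is local).

In, Out, In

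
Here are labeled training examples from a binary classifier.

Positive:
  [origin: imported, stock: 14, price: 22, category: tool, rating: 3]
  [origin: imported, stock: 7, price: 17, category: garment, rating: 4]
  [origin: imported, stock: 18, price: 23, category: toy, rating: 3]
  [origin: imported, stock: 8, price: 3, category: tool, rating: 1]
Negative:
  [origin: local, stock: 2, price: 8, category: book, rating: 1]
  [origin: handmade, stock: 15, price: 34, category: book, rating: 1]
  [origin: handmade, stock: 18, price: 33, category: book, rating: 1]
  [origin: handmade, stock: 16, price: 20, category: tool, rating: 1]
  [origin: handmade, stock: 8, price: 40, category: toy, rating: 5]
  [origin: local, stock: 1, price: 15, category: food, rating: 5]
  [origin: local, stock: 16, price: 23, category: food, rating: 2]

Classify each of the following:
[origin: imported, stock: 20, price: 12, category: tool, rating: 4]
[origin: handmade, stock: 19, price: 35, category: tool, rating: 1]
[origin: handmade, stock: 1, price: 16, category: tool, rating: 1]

Positive, Negative, Negative

'Positive' ⟺ origin is imported.
Positive: [origin: imported, stock: 20, price: 12, category: tool, rating: 4], since origin is imported.
Negative: [origin: handmade, stock: 19, price: 35, category: tool, rating: 1], since origin is handmade.
Negative: [origin: handmade, stock: 1, price: 16, category: tool, rating: 1], since origin is handmade.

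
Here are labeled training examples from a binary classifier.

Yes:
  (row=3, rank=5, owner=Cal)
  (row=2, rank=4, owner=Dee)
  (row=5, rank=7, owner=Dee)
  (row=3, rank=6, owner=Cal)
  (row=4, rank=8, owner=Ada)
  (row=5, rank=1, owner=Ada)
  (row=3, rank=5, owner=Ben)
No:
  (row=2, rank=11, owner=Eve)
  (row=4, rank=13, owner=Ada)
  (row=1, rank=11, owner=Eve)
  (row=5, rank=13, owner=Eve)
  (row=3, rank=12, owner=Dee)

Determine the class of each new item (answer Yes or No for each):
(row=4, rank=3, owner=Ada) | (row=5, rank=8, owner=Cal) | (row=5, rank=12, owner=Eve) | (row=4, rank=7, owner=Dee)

Yes, Yes, No, Yes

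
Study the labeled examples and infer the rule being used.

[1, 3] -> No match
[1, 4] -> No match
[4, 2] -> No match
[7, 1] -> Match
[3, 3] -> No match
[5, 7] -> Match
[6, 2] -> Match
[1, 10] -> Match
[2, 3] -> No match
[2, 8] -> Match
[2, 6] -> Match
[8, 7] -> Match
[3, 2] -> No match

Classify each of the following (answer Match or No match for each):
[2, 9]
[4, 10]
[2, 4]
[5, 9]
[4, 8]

Every 'Match' example satisfies: sum ≥ 8. None of the 'No match' examples do.
[2, 9]: 2+9 = 11, fits → Match.
[4, 10]: 4+10 = 14, fits → Match.
[2, 4]: 2+4 = 6, does not pass → No match.
[5, 9]: 5+9 = 14, fits → Match.
[4, 8]: 4+8 = 12, fits → Match.

Match, Match, No match, Match, Match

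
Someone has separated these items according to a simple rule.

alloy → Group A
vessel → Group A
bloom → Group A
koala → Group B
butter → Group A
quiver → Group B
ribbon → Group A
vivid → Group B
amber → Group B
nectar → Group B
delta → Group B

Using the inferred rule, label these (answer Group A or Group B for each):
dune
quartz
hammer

The rule appears to be: has a double letter.
dune: no doubled letter, doesn't qualify → Group B.
quartz: no doubled letter, doesn't qualify → Group B.
hammer: 'mm' doubled, qualifies → Group A.

Group B, Group B, Group A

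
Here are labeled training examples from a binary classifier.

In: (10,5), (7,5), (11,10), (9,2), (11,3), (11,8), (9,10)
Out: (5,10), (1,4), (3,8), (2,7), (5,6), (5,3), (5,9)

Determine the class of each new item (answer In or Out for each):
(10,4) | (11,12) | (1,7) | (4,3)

A rule that fits every label: first ≥ 6 — true of each 'In' example, false of each 'Out' one.
In: (10,4), since first 10. In: (11,12), since first 11. Out: (1,7), since first 1. Out: (4,3), since first 4.

In, In, Out, Out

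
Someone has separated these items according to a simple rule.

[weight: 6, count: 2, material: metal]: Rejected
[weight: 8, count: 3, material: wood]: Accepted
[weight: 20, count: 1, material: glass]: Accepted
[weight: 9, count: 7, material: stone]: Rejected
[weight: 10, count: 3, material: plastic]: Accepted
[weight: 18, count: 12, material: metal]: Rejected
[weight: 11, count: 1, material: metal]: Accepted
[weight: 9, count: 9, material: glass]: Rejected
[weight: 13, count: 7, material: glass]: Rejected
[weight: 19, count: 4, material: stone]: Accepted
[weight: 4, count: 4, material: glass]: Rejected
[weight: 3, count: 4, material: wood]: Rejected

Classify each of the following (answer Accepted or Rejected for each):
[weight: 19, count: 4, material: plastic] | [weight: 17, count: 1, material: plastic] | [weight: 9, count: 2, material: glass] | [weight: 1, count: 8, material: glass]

Accepted, Accepted, Accepted, Rejected

The pattern is that an item is 'Accepted' exactly when: count ≤ 4 AND weight ≥ 8.
[weight: 19, count: 4, material: plastic]: Accepted (count = 4, weight = 19).
[weight: 17, count: 1, material: plastic]: Accepted (count = 1, weight = 17).
[weight: 9, count: 2, material: glass]: Accepted (count = 2, weight = 9).
[weight: 1, count: 8, material: glass]: Rejected (count = 8, weight = 1).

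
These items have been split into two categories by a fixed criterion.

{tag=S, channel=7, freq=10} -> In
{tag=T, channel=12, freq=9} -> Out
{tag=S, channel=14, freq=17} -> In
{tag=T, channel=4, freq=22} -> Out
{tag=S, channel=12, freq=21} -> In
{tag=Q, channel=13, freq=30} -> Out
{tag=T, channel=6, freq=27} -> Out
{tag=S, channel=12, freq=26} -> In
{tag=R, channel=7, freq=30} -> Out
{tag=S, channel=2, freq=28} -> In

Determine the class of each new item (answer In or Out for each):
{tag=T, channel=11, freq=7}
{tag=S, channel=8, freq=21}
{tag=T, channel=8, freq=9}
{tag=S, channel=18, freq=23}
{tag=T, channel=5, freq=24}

Out, In, Out, In, Out

A rule that fits every label: tag is S — true of each 'In' example, false of each 'Out' one.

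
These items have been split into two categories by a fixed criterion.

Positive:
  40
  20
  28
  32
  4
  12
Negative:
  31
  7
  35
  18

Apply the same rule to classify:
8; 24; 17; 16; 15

Checking candidate rules against both groups, what survives is: multiple of 4.
8 → 8 = 4·2 → Positive.
24 → 24 = 4·6 → Positive.
17 → 17 = 4·4 + 1 → Negative.
16 → 16 = 4·4 → Positive.
15 → 15 = 4·3 + 3 → Negative.

Positive, Positive, Negative, Positive, Negative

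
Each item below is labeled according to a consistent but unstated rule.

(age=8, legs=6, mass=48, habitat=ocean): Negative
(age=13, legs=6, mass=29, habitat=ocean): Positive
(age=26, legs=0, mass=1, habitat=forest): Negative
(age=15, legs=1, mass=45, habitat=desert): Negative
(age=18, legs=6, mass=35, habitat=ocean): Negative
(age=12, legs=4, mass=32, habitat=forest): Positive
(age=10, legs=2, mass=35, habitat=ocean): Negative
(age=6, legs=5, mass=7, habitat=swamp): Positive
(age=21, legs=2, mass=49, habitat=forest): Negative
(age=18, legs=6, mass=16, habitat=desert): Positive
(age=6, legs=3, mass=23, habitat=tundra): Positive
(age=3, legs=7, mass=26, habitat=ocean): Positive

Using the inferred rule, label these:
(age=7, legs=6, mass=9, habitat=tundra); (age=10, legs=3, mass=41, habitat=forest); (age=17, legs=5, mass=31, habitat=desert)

Positive, Negative, Positive

One predicate separates the groups cleanly: mass ≤ 32 AND age ≤ 18.
(age=7, legs=6, mass=9, habitat=tundra): mass = 9, age = 7 — satisfies this, so Positive. (age=10, legs=3, mass=41, habitat=forest): mass = 41, age = 10 — doesn't match, so Negative. (age=17, legs=5, mass=31, habitat=desert): mass = 31, age = 17 — satisfies this, so Positive.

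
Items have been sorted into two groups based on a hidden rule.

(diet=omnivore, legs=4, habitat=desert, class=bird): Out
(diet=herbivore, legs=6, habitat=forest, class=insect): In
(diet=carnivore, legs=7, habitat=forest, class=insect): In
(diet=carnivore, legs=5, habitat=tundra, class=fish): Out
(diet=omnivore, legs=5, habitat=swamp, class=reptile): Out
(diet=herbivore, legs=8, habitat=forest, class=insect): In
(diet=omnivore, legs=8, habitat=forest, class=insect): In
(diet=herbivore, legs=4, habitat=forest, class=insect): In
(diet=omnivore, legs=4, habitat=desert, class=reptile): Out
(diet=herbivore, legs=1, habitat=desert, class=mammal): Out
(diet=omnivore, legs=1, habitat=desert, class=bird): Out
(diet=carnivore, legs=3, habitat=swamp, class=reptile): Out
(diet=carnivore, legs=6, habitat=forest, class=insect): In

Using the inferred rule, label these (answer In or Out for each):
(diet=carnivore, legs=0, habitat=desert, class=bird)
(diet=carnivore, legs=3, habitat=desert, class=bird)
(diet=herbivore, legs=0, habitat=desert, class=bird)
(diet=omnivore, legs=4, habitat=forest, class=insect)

Out, Out, Out, In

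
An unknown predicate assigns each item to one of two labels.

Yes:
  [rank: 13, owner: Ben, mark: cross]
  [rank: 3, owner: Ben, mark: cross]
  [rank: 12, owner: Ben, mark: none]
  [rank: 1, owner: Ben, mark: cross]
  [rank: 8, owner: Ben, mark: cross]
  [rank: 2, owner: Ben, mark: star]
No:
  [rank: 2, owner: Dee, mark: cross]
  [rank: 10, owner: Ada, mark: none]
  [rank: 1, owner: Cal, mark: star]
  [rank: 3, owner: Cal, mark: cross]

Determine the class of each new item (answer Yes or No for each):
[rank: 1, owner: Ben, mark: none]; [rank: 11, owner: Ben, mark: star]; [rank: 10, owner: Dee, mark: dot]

Every 'Yes' example satisfies: owner is Ben. None of the 'No' examples do.
[rank: 1, owner: Ben, mark: none] — owner is Ben, hence Yes.
[rank: 11, owner: Ben, mark: star] — owner is Ben, hence Yes.
[rank: 10, owner: Dee, mark: dot] — owner is Dee, hence No.

Yes, Yes, No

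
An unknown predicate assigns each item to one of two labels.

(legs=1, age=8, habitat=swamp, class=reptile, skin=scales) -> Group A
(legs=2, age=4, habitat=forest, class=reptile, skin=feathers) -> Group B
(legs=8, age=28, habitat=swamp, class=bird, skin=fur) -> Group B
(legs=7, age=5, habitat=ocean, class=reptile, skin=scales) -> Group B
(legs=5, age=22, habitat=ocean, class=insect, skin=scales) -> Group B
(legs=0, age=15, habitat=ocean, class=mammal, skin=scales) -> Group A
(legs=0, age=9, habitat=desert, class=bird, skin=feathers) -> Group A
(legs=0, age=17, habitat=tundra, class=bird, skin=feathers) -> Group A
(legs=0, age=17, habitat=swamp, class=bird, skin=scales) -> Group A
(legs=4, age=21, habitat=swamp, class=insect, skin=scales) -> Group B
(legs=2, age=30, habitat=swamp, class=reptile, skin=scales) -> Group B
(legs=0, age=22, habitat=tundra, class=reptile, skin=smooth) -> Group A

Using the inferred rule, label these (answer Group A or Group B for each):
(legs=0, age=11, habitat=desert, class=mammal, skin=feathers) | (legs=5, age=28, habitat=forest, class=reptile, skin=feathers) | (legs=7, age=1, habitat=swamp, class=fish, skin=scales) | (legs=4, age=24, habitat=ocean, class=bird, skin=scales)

Every 'Group A' example satisfies: legs ≤ 1. None of the 'Group B' examples do.
(legs=0, age=11, habitat=desert, class=mammal, skin=feathers): legs = 0 — matches, so Group A.
(legs=5, age=28, habitat=forest, class=reptile, skin=feathers): legs = 5 — does not pass, so Group B.
(legs=7, age=1, habitat=swamp, class=fish, skin=scales): legs = 7 — does not pass, so Group B.
(legs=4, age=24, habitat=ocean, class=bird, skin=scales): legs = 4 — does not pass, so Group B.

Group A, Group B, Group B, Group B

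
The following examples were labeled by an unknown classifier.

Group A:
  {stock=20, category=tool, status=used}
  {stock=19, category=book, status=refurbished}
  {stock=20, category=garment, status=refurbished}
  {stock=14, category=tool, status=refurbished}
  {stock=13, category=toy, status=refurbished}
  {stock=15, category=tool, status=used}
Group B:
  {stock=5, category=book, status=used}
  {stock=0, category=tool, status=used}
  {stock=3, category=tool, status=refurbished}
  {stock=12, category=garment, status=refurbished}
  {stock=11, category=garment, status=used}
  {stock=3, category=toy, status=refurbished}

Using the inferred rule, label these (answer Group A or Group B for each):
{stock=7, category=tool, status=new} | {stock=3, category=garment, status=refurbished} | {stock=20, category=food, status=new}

Every 'Group A' example satisfies: stock ≥ 13. None of the 'Group B' examples do.
{stock=7, category=tool, status=new} → stock = 7 → Group B.
{stock=3, category=garment, status=refurbished} → stock = 3 → Group B.
{stock=20, category=food, status=new} → stock = 20 → Group A.

Group B, Group B, Group A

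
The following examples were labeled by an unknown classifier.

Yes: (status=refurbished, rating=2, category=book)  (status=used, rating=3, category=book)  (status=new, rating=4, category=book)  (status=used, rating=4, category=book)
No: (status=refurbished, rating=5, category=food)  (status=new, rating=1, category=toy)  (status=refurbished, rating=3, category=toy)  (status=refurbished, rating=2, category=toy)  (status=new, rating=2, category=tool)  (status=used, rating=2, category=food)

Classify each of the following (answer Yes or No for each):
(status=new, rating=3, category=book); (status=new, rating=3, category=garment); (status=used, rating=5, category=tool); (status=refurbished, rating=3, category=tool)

Yes, No, No, No

One predicate separates the groups cleanly: category is book.
(status=new, rating=3, category=book) — category is book, hence Yes. (status=new, rating=3, category=garment) — category is garment, hence No. (status=used, rating=5, category=tool) — category is tool, hence No. (status=refurbished, rating=3, category=tool) — category is tool, hence No.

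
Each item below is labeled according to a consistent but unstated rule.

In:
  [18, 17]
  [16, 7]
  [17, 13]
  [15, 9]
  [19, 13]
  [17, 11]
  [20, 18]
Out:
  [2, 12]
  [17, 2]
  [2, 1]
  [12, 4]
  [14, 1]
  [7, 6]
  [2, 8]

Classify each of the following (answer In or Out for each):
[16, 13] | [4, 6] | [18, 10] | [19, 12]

In, Out, In, In

The classifier is using: sum ≥ 23.
[16, 13] → 16+13 = 29 → In.
[4, 6] → 4+6 = 10 → Out.
[18, 10] → 18+10 = 28 → In.
[19, 12] → 19+12 = 31 → In.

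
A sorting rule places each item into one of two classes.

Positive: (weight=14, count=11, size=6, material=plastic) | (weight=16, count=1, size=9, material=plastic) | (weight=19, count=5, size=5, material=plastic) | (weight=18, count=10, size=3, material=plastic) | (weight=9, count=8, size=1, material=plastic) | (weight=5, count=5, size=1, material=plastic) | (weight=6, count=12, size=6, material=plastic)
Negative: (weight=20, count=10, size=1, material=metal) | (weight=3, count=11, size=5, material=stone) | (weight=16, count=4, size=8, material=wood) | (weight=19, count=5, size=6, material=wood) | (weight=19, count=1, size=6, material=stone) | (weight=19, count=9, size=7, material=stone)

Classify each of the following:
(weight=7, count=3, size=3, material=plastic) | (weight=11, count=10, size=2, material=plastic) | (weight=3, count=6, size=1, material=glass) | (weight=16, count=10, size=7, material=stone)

The pattern is that an item is 'Positive' exactly when: material is plastic.

Positive, Positive, Negative, Negative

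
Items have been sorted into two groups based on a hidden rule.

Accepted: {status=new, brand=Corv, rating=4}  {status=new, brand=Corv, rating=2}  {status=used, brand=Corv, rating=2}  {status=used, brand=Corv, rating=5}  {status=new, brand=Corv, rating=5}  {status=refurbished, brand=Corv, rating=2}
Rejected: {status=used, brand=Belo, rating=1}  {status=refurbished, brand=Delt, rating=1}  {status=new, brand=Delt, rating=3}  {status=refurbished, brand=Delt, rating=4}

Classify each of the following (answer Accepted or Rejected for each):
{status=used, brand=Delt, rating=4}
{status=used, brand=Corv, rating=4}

Rejected, Accepted

The rule appears to be: brand is Corv.
{status=used, brand=Delt, rating=4}: brand is Delt, fails the rule → Rejected.
{status=used, brand=Corv, rating=4}: brand is Corv, meets the rule → Accepted.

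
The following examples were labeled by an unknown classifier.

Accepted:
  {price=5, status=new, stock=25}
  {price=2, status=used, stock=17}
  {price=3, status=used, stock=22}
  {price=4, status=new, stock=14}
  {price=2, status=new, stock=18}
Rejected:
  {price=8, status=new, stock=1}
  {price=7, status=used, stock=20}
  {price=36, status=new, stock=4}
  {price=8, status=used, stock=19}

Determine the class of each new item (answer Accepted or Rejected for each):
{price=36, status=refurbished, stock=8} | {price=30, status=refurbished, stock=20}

Rule: price ≤ 5. This holds for each 'Accepted' example and fails for each 'Rejected' one.
{price=36, status=refurbished, stock=8} — price = 36, hence Rejected.
{price=30, status=refurbished, stock=20} — price = 30, hence Rejected.

Rejected, Rejected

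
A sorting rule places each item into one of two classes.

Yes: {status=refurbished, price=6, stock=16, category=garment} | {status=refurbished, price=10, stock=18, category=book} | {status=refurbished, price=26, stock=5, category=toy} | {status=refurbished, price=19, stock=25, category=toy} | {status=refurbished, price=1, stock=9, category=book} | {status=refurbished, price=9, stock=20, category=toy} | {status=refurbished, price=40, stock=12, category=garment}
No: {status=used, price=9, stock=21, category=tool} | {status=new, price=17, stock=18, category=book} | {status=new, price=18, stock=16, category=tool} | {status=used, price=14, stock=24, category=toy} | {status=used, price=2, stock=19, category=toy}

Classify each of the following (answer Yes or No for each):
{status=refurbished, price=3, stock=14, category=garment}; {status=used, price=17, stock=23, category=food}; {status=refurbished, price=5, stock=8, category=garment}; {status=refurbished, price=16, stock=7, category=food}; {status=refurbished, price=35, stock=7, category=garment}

Checking candidate rules against both groups, what survives is: status is refurbished.
Yes: {status=refurbished, price=3, stock=14, category=garment}, since status is refurbished.
No: {status=used, price=17, stock=23, category=food}, since status is used.
Yes: {status=refurbished, price=5, stock=8, category=garment}, since status is refurbished.
Yes: {status=refurbished, price=16, stock=7, category=food}, since status is refurbished.
Yes: {status=refurbished, price=35, stock=7, category=garment}, since status is refurbished.

Yes, No, Yes, Yes, Yes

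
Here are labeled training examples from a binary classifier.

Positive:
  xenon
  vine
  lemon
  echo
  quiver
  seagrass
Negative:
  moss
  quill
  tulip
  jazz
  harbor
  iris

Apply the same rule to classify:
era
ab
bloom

Positive, Negative, Negative

Comparing the two groups points to one rule — contains 'e'.
era → has 'e' → Positive.
ab → no 'e' → Negative.
bloom → no 'e' → Negative.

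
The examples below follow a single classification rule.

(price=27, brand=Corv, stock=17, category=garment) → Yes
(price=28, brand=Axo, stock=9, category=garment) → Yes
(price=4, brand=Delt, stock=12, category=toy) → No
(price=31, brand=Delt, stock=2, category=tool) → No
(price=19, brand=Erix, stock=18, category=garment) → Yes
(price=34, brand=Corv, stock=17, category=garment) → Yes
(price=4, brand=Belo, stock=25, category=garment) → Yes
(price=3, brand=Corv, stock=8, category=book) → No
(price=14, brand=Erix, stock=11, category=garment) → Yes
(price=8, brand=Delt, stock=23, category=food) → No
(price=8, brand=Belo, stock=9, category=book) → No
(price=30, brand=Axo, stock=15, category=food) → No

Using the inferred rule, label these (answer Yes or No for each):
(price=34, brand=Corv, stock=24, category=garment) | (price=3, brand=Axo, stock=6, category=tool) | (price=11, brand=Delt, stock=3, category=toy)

Yes, No, No

Every 'Yes' example satisfies: category is garment. None of the 'No' examples do.
(price=34, brand=Corv, stock=24, category=garment): category is garment — fits, so Yes.
(price=3, brand=Axo, stock=6, category=tool): category is tool — lacks this property, so No.
(price=11, brand=Delt, stock=3, category=toy): category is toy — lacks this property, so No.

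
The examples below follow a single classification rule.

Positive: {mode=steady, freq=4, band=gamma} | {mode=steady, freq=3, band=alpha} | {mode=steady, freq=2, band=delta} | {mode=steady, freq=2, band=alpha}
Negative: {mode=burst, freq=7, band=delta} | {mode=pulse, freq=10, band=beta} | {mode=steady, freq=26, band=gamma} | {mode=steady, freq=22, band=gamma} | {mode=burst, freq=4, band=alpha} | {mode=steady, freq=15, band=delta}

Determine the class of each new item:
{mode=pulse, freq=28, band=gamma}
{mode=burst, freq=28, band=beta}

Negative, Negative

'Positive' ⟺ mode is steady AND freq ≤ 4.
Negative: {mode=pulse, freq=28, band=gamma}, since mode is pulse, freq = 28.
Negative: {mode=burst, freq=28, band=beta}, since mode is burst, freq = 28.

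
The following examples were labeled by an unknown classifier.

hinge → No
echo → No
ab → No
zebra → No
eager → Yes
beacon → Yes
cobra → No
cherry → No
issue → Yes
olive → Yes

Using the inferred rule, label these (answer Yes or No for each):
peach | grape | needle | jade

No, No, Yes, No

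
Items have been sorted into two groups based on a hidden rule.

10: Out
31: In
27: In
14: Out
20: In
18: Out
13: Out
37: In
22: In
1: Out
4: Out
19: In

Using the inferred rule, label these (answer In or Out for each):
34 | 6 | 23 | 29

The simplest hypothesis consistent with all the labels is: at least 19.
34: In (34 ≥ 19). 6: Out (6 < 19). 23: In (23 ≥ 19). 29: In (29 ≥ 19).

In, Out, In, In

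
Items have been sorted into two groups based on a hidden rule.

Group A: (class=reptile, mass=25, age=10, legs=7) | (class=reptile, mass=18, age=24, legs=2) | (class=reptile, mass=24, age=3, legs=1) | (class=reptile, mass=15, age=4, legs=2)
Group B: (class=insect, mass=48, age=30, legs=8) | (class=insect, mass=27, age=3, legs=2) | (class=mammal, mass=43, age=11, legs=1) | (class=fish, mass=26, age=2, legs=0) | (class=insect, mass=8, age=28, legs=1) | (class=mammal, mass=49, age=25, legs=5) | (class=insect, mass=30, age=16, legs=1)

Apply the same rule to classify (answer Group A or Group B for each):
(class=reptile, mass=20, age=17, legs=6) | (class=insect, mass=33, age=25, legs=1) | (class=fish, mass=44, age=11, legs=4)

Group A, Group B, Group B

One predicate separates the groups cleanly: class is reptile.
(class=reptile, mass=20, age=17, legs=6): Group A (class is reptile). (class=insect, mass=33, age=25, legs=1): Group B (class is insect). (class=fish, mass=44, age=11, legs=4): Group B (class is fish).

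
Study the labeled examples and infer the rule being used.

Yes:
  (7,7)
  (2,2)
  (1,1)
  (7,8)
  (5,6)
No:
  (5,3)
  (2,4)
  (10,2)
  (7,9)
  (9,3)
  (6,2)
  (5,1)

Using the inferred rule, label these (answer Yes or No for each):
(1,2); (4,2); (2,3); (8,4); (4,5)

Yes, No, Yes, No, Yes

One predicate separates the groups cleanly: |first − second| ≤ 1.
(1,2): Yes (|1−2| = 1). (4,2): No (|4−2| = 2). (2,3): Yes (|2−3| = 1). (8,4): No (|8−4| = 4). (4,5): Yes (|4−5| = 1).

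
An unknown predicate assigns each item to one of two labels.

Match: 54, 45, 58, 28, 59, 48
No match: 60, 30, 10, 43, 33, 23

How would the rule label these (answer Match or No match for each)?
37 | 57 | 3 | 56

Match, Match, No match, Match

All 'Match' examples share one property — digit sum ≥ 8 — and every 'No match' example lacks it.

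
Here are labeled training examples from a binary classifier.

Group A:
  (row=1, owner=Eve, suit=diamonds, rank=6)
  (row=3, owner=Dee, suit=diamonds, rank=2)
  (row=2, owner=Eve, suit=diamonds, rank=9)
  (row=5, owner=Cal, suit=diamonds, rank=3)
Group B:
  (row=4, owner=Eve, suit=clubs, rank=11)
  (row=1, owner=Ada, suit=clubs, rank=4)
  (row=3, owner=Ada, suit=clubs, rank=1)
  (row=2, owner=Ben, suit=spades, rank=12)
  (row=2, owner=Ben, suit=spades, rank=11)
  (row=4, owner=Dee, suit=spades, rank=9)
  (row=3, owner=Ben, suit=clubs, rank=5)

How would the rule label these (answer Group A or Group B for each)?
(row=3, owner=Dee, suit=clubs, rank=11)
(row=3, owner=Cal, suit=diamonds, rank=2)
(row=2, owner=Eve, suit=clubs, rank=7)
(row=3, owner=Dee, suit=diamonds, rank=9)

Looking at the examples, the only property every 'Group A' case has and every 'Group B' case lacks is: suit is diamonds.
(row=3, owner=Dee, suit=clubs, rank=11): suit is clubs, doesn't qualify → Group B.
(row=3, owner=Cal, suit=diamonds, rank=2): suit is diamonds, has this property → Group A.
(row=2, owner=Eve, suit=clubs, rank=7): suit is clubs, doesn't qualify → Group B.
(row=3, owner=Dee, suit=diamonds, rank=9): suit is diamonds, has this property → Group A.

Group B, Group A, Group B, Group A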